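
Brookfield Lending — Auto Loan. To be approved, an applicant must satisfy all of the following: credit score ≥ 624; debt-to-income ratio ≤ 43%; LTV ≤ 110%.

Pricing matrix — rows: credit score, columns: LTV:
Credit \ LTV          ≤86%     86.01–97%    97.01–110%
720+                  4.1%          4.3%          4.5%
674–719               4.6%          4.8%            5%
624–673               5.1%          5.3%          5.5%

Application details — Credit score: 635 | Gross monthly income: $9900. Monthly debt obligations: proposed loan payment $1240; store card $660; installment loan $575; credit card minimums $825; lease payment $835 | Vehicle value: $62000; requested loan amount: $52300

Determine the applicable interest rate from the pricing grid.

Credit score 635 ≥ 624; Total monthly debts = (1,240 + 660 + 575 + 825 + 835) = 4,135. DTI = 4,135/9,900 = 41.8% ≤ 43%
Loan-to-value = 52,300/62,000 = 84.4% — pass (110% max)
Score 635 is in the 624–673 band; LTV 84.4% is in the ≤86% band → 5.1%.

5.1%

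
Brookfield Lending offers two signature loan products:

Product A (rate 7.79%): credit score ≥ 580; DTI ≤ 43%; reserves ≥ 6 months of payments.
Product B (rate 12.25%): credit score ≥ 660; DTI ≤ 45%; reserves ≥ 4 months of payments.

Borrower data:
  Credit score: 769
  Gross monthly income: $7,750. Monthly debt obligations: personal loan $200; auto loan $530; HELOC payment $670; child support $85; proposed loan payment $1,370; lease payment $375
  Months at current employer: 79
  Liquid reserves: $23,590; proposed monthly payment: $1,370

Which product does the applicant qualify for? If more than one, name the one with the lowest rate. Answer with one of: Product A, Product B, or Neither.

Product A

Total debts = (200 + 530 + 670 + 85 + 1,370 + 375) = 3,230; DTI = 3,230/7,750 = 41.7%.
Reserves = 23,590/1,370 = 17.2 months.
Product A: score 769 ≥ 580; DTI 41.7% ≤ 43%; reserves 17.2 ≥ 6 mo → qualifies.
Product B: score 769 ≥ 660; DTI 41.7% ≤ 45%; reserves 17.2 ≥ 4 mo → qualifies.
Qualifying: Product A, Product B. Lowest rate is 7.79% → Product A.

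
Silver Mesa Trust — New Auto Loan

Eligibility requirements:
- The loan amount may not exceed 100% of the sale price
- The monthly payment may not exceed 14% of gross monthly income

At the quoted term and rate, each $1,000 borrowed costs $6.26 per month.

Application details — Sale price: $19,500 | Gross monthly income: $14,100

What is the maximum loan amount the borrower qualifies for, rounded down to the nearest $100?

Payment cap: 14% × $14,100 = $1,974/month.
At $6.26 per $1,000, that supports 1,974/6.26 × 1,000 ≈ $315,335 → $315,300.
LTV cap: 100% × $19,500 = $19,500 → $19,500.
Binding constraint: loan-to-value.

$19,500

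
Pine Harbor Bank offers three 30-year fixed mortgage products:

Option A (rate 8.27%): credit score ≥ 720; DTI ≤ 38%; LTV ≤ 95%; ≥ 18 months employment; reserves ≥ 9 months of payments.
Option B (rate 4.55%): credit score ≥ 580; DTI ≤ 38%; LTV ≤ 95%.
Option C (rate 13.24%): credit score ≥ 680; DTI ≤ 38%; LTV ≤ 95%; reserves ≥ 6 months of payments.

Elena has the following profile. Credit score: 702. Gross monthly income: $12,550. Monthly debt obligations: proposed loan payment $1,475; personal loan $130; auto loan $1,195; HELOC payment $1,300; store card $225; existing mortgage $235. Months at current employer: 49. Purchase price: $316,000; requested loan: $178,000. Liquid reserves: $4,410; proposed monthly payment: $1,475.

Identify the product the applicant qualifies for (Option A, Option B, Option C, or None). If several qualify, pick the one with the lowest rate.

Option B

Total debts = (1,475 + 130 + 1,195 + 1,300 + 225 + 235) = 4,560; DTI = 4,560/12,550 = 36.3%.
LTV = 178,000/316,000 = 56.3%.
Reserves = 4,410/1,475 = 3.0 months.
Option A: score 702 < 720; DTI 36.3% ≤ 38%; LTV 56.3% ≤ 95%; employment 49 ≥ 18 mo; reserves 3.0 < 9 mo → does not qualify.
Option B: score 702 ≥ 580; DTI 36.3% ≤ 38%; LTV 56.3% ≤ 95% → qualifies.
Option C: score 702 ≥ 680; DTI 36.3% ≤ 38%; LTV 56.3% ≤ 95%; reserves 3.0 < 6 mo → does not qualify.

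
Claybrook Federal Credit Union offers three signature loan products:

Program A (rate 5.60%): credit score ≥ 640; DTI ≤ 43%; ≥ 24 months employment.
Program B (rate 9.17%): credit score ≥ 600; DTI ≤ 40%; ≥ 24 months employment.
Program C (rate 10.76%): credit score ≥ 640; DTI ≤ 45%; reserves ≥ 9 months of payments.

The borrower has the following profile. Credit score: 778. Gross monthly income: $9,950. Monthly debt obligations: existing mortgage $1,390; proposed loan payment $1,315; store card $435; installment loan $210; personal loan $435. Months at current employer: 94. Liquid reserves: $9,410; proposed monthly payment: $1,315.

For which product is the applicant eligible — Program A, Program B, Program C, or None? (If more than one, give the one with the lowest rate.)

Program A

Total debts = (1,390 + 1,315 + 435 + 210 + 435) = 3,785; DTI = 3,785/9,950 = 38%.
Reserves = 9,410/1,315 = 7.2 months.
Program A: score 778 ≥ 640; DTI 38% ≤ 43%; employment 94 ≥ 24 mo → qualifies.
Program B: score 778 ≥ 600; DTI 38% ≤ 40%; employment 94 ≥ 24 mo → qualifies.
Program C: score 778 ≥ 640; DTI 38% ≤ 45%; reserves 7.2 < 9 mo → does not qualify.
Qualifying: Program A, Program B. Lowest rate is 5.60% → Program A.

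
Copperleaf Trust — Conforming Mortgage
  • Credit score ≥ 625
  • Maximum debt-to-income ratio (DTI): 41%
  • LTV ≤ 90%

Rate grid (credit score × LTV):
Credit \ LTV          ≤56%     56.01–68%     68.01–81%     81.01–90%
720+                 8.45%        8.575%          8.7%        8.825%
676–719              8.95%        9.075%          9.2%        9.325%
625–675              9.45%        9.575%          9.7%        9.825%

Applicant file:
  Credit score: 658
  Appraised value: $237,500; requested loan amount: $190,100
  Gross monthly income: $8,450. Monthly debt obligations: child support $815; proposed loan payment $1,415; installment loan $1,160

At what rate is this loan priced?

Credit score 658 ≥ 625; Total monthly debts = (815 + 1,415 + 1,160) = 3,390. DTI: 3,390 ÷ 8,450 = 40.1%, within the 41% cap
LTV = 190,100/237,500 = 80% ≤ 90%
Row: 658 falls in 625–675. Column: 80% falls in 68.01–81%. Rate = 9.7%.

9.7%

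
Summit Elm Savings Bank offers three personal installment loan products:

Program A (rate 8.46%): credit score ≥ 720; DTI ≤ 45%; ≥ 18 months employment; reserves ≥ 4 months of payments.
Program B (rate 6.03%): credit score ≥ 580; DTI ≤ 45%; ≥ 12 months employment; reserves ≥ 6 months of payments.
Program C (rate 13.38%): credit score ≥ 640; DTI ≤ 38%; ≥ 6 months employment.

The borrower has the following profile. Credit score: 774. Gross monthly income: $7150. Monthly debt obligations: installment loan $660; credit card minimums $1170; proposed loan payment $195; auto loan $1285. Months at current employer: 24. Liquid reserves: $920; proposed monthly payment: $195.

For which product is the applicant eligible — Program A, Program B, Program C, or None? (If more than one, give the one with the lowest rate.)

None

Total debts = (660 + 1,170 + 195 + 1,285) = 3,310; DTI = 3,310/7,150 = 46.3%.
Reserves = 920/195 = 4.7 months.
Program A: score 774 ≥ 720; DTI 46.3% > 45%; employment 24 ≥ 18 mo; reserves 4.7 ≥ 4 mo → does not qualify.
Program B: score 774 ≥ 580; DTI 46.3% > 45%; employment 24 ≥ 12 mo; reserves 4.7 < 6 mo → does not qualify.
Program C: score 774 ≥ 640; DTI 46.3% > 38%; employment 24 ≥ 6 mo → does not qualify.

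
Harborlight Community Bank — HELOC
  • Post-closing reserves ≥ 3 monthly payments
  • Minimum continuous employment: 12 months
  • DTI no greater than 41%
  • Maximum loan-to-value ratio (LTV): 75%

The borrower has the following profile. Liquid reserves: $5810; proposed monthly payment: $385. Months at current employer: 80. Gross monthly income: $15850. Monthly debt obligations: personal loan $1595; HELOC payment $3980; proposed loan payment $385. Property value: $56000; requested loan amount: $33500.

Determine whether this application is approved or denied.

Reserves = 5,810/385 = 15.1 months ≥ 3
Employment 80 ≥ 12 months
Total monthly debts = (1,595 + 3,980 + 385) = 5,960. DTI: 5,960 ÷ 15,850 = 37.6%, within the 41% cap
Loan-to-value = 33,500/56,000 = 59.8% — pass (75% max)
All criteria satisfied.

Approved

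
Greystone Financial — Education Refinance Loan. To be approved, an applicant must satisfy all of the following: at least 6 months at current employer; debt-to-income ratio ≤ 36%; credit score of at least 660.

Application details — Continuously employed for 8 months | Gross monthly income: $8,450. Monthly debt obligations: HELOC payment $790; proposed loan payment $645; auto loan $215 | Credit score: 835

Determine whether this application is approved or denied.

Employment 8 ≥ 6 months
Total monthly debts = (790 + 645 + 215) = 1,650. Debt-to-income = 1,650/8,450 = 19.5% — meets 36% limit
Credit score 835 ≥ 660 (meets)
All criteria satisfied.

Approved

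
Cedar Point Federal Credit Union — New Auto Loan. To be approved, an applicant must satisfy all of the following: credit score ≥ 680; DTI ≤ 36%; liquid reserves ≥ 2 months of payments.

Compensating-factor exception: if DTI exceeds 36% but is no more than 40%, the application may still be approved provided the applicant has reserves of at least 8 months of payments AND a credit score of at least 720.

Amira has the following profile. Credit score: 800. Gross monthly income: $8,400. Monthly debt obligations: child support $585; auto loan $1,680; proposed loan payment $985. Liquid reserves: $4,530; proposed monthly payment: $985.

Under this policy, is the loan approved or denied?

Credit score 800 ≥ 680 (meets base)
Total debts = (585 + 1,680 + 985) = 3,250. DTI: 3,250 ÷ 8,400 = 38.7%, over the 36% base limit.
Reserves = 4,530/985 = 4.6 months ≥ 2
DTI 38.7% is within the 36%–40% exception band; checking compensating factors.
Override check — reserves: 4.6 mo (short of 8); score: 800 (ok).
Compensating-factor requirement not fully met.

Denied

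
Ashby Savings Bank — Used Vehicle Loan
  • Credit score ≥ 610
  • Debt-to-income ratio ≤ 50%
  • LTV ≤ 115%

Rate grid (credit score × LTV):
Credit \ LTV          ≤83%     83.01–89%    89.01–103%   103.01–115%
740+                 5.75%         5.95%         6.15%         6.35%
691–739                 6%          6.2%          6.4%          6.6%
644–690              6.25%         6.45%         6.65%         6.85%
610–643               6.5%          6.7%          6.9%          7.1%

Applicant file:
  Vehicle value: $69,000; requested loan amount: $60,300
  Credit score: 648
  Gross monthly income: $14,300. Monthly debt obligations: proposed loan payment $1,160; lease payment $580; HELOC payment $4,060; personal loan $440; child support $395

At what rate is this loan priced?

Credit score 648 ≥ 610; Total monthly debts = (1,160 + 580 + 4,060 + 440 + 395) = 6,635. Debt-to-income = 6,635/14,300 = 46.4% — meets 50% limit
LTV = 60,300/69,000 = 87.4% ≤ 115%
Row: 648 falls in 644–690. Column: 87.4% falls in 83.01–89%. Rate = 6.45%.

6.45%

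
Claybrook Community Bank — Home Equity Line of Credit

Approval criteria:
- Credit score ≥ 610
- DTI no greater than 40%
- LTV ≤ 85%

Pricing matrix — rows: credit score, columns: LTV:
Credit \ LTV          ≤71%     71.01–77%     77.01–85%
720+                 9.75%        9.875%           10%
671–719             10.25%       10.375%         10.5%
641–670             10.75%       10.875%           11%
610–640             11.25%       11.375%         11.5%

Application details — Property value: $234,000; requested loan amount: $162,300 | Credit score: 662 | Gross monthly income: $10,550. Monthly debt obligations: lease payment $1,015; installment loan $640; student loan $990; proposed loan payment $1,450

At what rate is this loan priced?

10.75%

Credit score 662 ≥ 610; Total monthly debts = (1,015 + 640 + 990 + 1,450) = 4,095. Debt-to-income = 4,095/10,550 = 38.8% — meets 40% limit
Loan-to-value = 162,300/234,000 = 69.4% — pass (85% max)
Score 662 is in the 641–670 band; LTV 69.4% is in the ≤71% band → 10.75%.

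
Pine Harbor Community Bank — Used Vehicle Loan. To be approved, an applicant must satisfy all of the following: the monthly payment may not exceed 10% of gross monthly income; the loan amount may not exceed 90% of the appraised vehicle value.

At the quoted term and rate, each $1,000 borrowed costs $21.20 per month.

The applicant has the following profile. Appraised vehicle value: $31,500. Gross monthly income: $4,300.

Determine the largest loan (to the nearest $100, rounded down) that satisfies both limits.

$20,200

Payment cap: 10% × $4,300 = $430/month.
At $21.20 per $1,000, that supports 430/21.20 × 1,000 ≈ $20,283 → $20,200.
LTV cap: 90% × $31,500 = $28,350 → $28,300.
Binding constraint: payment-to-income.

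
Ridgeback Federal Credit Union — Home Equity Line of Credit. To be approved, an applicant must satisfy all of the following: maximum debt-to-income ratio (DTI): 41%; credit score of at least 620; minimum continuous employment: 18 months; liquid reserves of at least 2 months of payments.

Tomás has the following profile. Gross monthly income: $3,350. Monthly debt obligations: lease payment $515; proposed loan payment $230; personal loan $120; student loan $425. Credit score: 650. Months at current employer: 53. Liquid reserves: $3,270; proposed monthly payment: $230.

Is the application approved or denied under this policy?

Total monthly debts = (515 + 230 + 120 + 425) = 1,290. Debt-to-income = 1,290/3,350 = 38.5% — meets 41% limit
Credit score 650 ≥ 620 (meets)
Employment 53 ≥ 18 months
Reserves: 3,270 ÷ 230 = 14.2 months (meets 2-month minimum)
All criteria satisfied.

Approved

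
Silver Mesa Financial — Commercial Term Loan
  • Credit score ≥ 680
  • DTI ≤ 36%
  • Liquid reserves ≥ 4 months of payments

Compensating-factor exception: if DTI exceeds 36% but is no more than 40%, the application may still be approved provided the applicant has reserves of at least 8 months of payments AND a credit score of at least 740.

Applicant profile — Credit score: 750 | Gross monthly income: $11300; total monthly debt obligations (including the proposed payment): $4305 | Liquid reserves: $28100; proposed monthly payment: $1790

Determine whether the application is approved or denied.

Credit score 750 ≥ 680 (meets base)
DTI: 4,305 ÷ 11,300 = 38.1%, over the 36% base limit.
Reserves = 28,100/1,790 = 15.7 months ≥ 4
38.1% falls in the override range (36%–40%), so the compensating-factor test applies.
Override check — reserves: 15.7 mo (ok); score: 750 (ok).
Both override conditions satisfied; DTI exception granted.

Approved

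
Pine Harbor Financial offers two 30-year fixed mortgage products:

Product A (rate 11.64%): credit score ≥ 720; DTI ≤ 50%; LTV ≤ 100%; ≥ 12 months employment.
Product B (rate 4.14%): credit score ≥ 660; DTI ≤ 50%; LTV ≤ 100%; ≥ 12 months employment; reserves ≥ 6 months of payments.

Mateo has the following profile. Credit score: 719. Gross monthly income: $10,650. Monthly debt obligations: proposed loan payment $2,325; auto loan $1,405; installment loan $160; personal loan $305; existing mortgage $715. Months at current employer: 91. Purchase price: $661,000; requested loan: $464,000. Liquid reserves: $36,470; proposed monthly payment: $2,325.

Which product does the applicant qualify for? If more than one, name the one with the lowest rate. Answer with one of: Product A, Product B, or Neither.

Total debts = (2,325 + 1,405 + 160 + 305 + 715) = 4,910; DTI = 4,910/10,650 = 46.1%.
LTV = 464,000/661,000 = 70.2%.
Reserves = 36,470/2,325 = 15.7 months.
Product A: score 719 < 720; DTI 46.1% ≤ 50%; LTV 70.2% ≤ 100%; employment 91 ≥ 12 mo → does not qualify.
Product B: score 719 ≥ 660; DTI 46.1% ≤ 50%; LTV 70.2% ≤ 100%; employment 91 ≥ 12 mo; reserves 15.7 ≥ 6 mo → qualifies.

Product B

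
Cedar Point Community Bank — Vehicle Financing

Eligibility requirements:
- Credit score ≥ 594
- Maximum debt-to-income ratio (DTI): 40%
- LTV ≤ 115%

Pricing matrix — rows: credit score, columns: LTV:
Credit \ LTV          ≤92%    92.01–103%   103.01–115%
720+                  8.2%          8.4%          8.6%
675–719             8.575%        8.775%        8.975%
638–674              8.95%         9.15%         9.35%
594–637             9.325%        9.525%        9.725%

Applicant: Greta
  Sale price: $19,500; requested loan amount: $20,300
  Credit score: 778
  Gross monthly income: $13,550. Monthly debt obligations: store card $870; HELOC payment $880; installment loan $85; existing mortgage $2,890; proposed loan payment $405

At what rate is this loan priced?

Credit score 778 ≥ 594; Total monthly debts = (870 + 880 + 85 + 2,890 + 405) = 5,130. Debt-to-income = 5,130/13,550 = 37.9% — meets 40% limit
Loan-to-value = 20,300/19,500 = 104.1% — pass (115% max)
Row: 778 falls in 720+. Column: 104.1% falls in 103.01–115%. Rate = 8.6%.

8.6%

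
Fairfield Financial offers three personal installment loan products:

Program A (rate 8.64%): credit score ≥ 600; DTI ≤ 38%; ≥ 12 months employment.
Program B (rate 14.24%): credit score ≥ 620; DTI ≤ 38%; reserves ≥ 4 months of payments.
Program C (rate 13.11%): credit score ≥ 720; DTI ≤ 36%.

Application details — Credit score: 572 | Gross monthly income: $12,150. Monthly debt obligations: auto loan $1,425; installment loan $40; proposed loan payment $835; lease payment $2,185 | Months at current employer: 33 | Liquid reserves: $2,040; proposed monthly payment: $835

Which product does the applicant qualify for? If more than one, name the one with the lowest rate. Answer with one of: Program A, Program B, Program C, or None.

Total debts = (1,425 + 40 + 835 + 2,185) = 4,485; DTI = 4,485/12,150 = 36.9%.
Reserves = 2,040/835 = 2.4 months.
Program A: score 572 < 600; DTI 36.9% ≤ 38%; employment 33 ≥ 12 mo → does not qualify.
Program B: score 572 < 620; DTI 36.9% ≤ 38%; reserves 2.4 < 4 mo → does not qualify.
Program C: score 572 < 720; DTI 36.9% > 36% → does not qualify.

None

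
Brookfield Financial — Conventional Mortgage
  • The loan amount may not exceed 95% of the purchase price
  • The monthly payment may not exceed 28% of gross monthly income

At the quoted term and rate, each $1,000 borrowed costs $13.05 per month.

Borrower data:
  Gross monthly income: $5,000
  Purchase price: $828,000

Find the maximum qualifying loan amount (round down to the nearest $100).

$107,200

Payment cap: 28% × $5,000 = $1,400/month.
At $13.05 per $1,000, that supports 1,400/13.05 × 1,000 ≈ $107,279 → $107,200.
LTV cap: 95% × $828,000 = $786,600 → $786,600.
Binding constraint: payment-to-income.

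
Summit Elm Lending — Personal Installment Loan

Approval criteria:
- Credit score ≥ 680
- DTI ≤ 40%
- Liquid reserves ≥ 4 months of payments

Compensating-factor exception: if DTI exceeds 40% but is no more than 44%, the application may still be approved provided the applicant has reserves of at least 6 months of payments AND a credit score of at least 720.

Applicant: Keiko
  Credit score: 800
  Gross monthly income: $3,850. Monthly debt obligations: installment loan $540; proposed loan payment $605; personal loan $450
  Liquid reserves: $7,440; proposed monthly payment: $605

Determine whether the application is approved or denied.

Approved

Credit score 800 ≥ 680 (meets base)
Total debts = (540 + 605 + 450) = 1,595. DTI = 1,595/3,850 = 41.4% > 40% — standard DTI limit exceeded.
Liquid reserves cover 7,440/605 = 12.3 months — ≥ 4 required
41.4% falls in the override range (40%–44%), so the compensating-factor test applies.
Override check — reserves: 12.3 mo (ok); score: 800 (ok).
Both compensating conditions met → exception applies.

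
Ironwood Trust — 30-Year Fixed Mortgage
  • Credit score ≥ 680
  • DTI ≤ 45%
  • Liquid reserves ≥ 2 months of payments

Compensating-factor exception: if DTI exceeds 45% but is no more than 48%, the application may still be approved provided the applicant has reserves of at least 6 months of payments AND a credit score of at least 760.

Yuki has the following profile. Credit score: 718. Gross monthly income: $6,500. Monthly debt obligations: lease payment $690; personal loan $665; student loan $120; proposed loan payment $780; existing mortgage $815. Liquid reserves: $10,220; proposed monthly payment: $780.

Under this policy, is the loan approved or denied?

Denied

Credit score 718 ≥ 680 (meets base)
Total debts = (690 + 665 + 120 + 780 + 815) = 3,070. DTI: 3,070 ÷ 6,500 = 47.2%, over the 45% base limit.
Reserves = 10,220/780 = 13.1 months ≥ 2
DTI 47.2% is within the 45%–48% exception band; checking compensating factors.
Reserves 13.1 ≥ 6 months; credit score 718 < 760.
Override conditions not both satisfied; exception does not apply.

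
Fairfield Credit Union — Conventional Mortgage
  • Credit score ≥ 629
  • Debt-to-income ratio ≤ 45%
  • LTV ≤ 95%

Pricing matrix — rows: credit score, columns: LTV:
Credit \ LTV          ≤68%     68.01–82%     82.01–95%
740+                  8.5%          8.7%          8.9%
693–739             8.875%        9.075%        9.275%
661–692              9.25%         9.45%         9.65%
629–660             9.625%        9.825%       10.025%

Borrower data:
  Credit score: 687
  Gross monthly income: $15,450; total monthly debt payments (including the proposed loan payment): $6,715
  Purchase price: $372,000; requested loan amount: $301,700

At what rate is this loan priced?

Credit score 687 ≥ 629; Debt-to-income = 6,715/15,450 = 43.5% — meets 45% limit
Loan-to-value = 301,700/372,000 = 81.1% — pass (95% max)
Credit 687 → row 661–692; LTV 81.1% → column 68.01–82%. Grid cell → 9.45%.

9.45%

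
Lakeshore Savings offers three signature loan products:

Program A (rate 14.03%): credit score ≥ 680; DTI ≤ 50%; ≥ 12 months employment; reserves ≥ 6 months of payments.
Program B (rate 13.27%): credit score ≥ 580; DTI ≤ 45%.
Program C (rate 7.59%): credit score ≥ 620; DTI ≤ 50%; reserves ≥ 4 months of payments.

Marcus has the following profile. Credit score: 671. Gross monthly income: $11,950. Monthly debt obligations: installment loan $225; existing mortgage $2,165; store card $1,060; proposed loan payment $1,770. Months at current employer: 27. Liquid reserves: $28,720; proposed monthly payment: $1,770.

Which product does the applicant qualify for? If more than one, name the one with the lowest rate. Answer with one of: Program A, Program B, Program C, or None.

Program C

Total debts = (225 + 2,165 + 1,060 + 1,770) = 5,220; DTI = 5,220/11,950 = 43.7%.
Reserves = 28,720/1,770 = 16.2 months.
Program A: score 671 < 680; DTI 43.7% ≤ 50%; employment 27 ≥ 12 mo; reserves 16.2 ≥ 6 mo → does not qualify.
Program B: score 671 ≥ 580; DTI 43.7% ≤ 45% → qualifies.
Program C: score 671 ≥ 620; DTI 43.7% ≤ 50%; reserves 16.2 ≥ 4 mo → qualifies.
Qualifying: Program B, Program C. Lowest rate is 7.59% → Program C.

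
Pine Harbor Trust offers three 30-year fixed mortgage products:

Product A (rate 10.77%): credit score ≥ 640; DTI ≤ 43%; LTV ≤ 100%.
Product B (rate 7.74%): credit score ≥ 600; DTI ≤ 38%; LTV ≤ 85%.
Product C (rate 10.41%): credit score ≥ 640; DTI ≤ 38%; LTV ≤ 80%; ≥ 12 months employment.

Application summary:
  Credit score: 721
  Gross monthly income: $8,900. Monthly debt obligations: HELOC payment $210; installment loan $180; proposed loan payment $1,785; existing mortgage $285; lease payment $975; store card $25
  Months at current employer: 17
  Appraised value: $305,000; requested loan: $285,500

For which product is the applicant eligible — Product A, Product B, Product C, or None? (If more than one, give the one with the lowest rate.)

Product A

Total debts = (210 + 180 + 1,785 + 285 + 975 + 25) = 3,460; DTI = 3,460/8,900 = 38.9%.
LTV = 285,500/305,000 = 93.6%.
Product A: score 721 ≥ 640; DTI 38.9% ≤ 43%; LTV 93.6% ≤ 100% → qualifies.
Product B: score 721 ≥ 600; DTI 38.9% > 38%; LTV 93.6% > 85% → does not qualify.
Product C: score 721 ≥ 640; DTI 38.9% > 38%; LTV 93.6% > 80%; employment 17 ≥ 12 mo → does not qualify.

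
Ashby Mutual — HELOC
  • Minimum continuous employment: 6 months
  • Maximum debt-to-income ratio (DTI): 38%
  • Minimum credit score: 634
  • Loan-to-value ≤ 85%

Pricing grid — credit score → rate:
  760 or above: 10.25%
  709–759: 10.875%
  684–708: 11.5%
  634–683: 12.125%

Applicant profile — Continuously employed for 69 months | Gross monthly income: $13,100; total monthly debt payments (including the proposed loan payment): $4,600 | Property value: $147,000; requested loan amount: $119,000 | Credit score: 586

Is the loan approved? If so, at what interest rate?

Denied

Credit score 586 < 634 (below minimum)
Employment 69 ≥ 6 months
DTI = 4,600/13,100 = 35.1% ≤ 38%
Loan-to-value = 119,000/147,000 = 81% — pass (85% max)
Not all requirements met → denied.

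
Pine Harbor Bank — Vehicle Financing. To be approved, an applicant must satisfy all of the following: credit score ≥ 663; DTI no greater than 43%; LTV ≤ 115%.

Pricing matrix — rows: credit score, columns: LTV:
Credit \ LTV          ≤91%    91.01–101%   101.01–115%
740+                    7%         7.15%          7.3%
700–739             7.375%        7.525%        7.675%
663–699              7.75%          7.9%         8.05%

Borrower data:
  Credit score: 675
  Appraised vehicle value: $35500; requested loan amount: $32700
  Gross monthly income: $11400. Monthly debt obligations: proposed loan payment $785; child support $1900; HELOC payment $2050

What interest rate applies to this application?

Credit score 675 ≥ 663; Total monthly debts = (785 + 1,900 + 2,050) = 4,735. DTI = 4,735/11,400 = 41.5% ≤ 43%
Loan-to-value = 32,700/35,500 = 92.1% — pass (115% max)
Row: 675 falls in 663–699. Column: 92.1% falls in 91.01–101%. Rate = 7.9%.

7.9%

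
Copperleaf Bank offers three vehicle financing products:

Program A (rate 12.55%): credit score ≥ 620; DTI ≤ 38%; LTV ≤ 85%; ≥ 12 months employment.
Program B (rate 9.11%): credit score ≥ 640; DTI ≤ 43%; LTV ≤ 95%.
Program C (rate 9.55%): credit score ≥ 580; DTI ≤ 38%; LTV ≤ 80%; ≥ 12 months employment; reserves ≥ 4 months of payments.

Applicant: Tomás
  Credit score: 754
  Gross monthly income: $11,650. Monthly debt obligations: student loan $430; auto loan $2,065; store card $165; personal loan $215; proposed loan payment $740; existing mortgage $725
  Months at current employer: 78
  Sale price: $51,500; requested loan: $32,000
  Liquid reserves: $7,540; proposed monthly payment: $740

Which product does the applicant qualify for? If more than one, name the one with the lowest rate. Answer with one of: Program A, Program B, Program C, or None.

Total debts = (430 + 2,065 + 165 + 215 + 740 + 725) = 4,340; DTI = 4,340/11,650 = 37.3%.
LTV = 32,000/51,500 = 62.1%.
Reserves = 7,540/740 = 10.2 months.
Program A: score 754 ≥ 620; DTI 37.3% ≤ 38%; LTV 62.1% ≤ 85%; employment 78 ≥ 12 mo → qualifies.
Program B: score 754 ≥ 640; DTI 37.3% ≤ 43%; LTV 62.1% ≤ 95% → qualifies.
Program C: score 754 ≥ 580; DTI 37.3% ≤ 38%; LTV 62.1% ≤ 80%; employment 78 ≥ 12 mo; reserves 10.2 ≥ 4 mo → qualifies.
Qualifying: Program A, Program B, Program C. Lowest rate is 9.11% → Program B.

Program B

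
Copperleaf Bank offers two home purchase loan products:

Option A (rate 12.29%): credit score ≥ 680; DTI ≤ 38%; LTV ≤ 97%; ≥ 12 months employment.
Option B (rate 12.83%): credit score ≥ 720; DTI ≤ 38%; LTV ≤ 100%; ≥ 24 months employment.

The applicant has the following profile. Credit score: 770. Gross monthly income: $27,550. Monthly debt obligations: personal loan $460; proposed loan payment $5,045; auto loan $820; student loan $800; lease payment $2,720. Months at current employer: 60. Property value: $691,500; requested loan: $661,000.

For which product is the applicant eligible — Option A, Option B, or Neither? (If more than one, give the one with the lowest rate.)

Option A

Total debts = (460 + 5,045 + 820 + 800 + 2,720) = 9,845; DTI = 9,845/27,550 = 35.7%.
LTV = 661,000/691,500 = 95.6%.
Option A: score 770 ≥ 680; DTI 35.7% ≤ 38%; LTV 95.6% ≤ 97%; employment 60 ≥ 12 mo → qualifies.
Option B: score 770 ≥ 720; DTI 35.7% ≤ 38%; LTV 95.6% ≤ 100%; employment 60 ≥ 24 mo → qualifies.
Qualifying: Option A, Option B. Lowest rate is 12.29% → Option A.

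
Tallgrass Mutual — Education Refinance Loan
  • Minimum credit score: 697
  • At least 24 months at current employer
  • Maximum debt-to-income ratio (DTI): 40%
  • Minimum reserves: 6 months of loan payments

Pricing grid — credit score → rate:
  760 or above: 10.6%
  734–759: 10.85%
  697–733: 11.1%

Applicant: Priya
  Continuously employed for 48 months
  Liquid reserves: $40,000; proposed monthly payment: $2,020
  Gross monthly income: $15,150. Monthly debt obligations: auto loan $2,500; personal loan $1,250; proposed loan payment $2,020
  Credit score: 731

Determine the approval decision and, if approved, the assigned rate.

Approved at 11.1%

Credit score 731 ≥ 697 (meets minimum)
Employment 48 ≥ 24 months
Reserves = 40,000/2,020 = 19.8 months ≥ 6
Total monthly debts = (2,500 + 1,250 + 2,020) = 5,770. DTI = 5,770/15,150 = 38.1% ≤ 40%
All requirements met. Score 731 falls in the 697–733 tier → 11.1%.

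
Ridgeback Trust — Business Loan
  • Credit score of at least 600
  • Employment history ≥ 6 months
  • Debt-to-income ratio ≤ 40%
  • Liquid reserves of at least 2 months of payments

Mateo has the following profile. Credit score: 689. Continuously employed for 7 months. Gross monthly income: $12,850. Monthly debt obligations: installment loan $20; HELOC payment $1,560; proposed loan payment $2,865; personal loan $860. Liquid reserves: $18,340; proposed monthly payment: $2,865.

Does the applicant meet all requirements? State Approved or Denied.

Credit score 689 ≥ 600 (meets)
Employment 7 ≥ 6 months
Total monthly debts = (20 + 1,560 + 2,865 + 860) = 5,305. DTI = 5,305/12,850 = 41.3% > 40%
Reserves = 18,340/2,865 = 6.4 months ≥ 2
Fails on DTI.

Denied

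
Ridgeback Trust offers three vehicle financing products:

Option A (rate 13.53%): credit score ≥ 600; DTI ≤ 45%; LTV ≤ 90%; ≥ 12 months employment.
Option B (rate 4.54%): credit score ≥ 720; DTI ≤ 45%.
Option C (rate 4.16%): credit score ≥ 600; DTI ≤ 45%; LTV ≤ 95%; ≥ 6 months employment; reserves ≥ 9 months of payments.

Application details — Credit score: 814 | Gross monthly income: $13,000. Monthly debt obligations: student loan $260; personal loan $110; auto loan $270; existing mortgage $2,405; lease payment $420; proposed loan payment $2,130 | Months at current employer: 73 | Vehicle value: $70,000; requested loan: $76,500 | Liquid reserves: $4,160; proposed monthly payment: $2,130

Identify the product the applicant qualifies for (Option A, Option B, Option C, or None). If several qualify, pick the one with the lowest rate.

Total debts = (260 + 110 + 270 + 2,405 + 420 + 2,130) = 5,595; DTI = 5,595/13,000 = 43%.
LTV = 76,500/70,000 = 109.3%.
Reserves = 4,160/2,130 = 2.0 months.
Option A: score 814 ≥ 600; DTI 43% ≤ 45%; LTV 109.3% > 90%; employment 73 ≥ 12 mo → does not qualify.
Option B: score 814 ≥ 720; DTI 43% ≤ 45% → qualifies.
Option C: score 814 ≥ 600; DTI 43% ≤ 45%; LTV 109.3% > 95%; employment 73 ≥ 6 mo; reserves 2.0 < 9 mo → does not qualify.

Option B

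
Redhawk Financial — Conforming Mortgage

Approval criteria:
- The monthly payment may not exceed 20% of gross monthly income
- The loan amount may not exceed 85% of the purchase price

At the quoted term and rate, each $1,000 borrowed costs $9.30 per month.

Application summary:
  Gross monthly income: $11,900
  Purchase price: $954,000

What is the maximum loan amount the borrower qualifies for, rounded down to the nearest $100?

Payment cap: 20% × $11,900 = $2,380/month.
At $9.30 per $1,000, that supports 2,380/9.30 × 1,000 ≈ $255,913 → $255,900.
LTV cap: 85% × $954,000 = $810,900 → $810,900.
Binding constraint: payment-to-income.

$255,900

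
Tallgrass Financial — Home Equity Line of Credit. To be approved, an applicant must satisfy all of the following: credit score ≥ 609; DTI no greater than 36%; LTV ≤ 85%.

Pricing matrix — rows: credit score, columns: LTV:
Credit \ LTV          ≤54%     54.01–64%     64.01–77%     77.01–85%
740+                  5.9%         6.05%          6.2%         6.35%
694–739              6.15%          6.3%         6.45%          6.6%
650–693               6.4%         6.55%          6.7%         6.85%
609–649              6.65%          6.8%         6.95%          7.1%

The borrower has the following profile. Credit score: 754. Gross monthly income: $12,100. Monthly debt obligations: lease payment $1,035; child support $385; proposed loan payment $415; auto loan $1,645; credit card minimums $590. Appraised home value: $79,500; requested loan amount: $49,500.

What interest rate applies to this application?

Credit score 754 ≥ 609; Total monthly debts = (1,035 + 385 + 415 + 1,645 + 590) = 4,070. DTI = 4,070/12,100 = 33.6% ≤ 36%
LTV = 49,500/79,500 = 62.3% ≤ 85%
Score 754 is in the 740+ band; LTV 62.3% is in the 54.01–64% band → 6.05%.

6.05%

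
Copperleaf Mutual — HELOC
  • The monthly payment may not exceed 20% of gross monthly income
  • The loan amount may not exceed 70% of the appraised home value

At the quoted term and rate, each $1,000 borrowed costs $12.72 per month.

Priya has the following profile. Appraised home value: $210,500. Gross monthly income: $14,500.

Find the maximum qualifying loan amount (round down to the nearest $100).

$147,300

Payment cap: 20% × $14,500 = $2,900/month.
At $12.72 per $1,000, that supports 2,900/12.72 × 1,000 ≈ $227,987 → $227,900.
LTV cap: 70% × $210,500 = $147,350 → $147,300.
Binding constraint: loan-to-value.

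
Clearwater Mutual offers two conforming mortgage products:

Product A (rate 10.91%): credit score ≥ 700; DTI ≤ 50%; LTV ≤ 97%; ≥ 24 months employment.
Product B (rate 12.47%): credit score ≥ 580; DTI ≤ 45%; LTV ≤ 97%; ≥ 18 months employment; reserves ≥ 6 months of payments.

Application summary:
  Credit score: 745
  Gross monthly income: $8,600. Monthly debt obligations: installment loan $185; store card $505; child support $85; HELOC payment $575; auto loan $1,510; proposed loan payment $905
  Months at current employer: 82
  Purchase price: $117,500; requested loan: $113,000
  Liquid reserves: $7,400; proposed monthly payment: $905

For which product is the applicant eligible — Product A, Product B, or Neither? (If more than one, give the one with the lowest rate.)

Product A

Total debts = (185 + 505 + 85 + 575 + 1,510 + 905) = 3,765; DTI = 3,765/8,600 = 43.8%.
LTV = 113,000/117,500 = 96.2%.
Reserves = 7,400/905 = 8.2 months.
Product A: score 745 ≥ 700; DTI 43.8% ≤ 50%; LTV 96.2% ≤ 97%; employment 82 ≥ 24 mo → qualifies.
Product B: score 745 ≥ 580; DTI 43.8% ≤ 45%; LTV 96.2% ≤ 97%; employment 82 ≥ 18 mo; reserves 8.2 ≥ 6 mo → qualifies.
Qualifying: Product A, Product B. Lowest rate is 10.91% → Product A.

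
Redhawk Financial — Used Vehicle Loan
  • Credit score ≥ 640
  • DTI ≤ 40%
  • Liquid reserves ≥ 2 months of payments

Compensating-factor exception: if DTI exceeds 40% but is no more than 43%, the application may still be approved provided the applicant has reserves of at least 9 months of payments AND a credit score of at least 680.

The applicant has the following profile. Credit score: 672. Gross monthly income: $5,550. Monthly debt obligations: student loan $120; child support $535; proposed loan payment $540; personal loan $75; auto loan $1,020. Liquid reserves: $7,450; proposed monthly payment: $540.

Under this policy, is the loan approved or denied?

Denied

Credit score 672 ≥ 640 (meets base)
Total debts = (120 + 535 + 540 + 75 + 1,020) = 2,290. DTI: 2,290 ÷ 5,550 = 41.3%, over the 40% base limit.
Reserves = 7,450/540 = 13.8 months ≥ 2
DTI 41.3% is within the 40%–43% exception band; checking compensating factors.
Override check — reserves: 13.8 mo (ok); score: 672 (below 680).
Compensating-factor requirement not fully met.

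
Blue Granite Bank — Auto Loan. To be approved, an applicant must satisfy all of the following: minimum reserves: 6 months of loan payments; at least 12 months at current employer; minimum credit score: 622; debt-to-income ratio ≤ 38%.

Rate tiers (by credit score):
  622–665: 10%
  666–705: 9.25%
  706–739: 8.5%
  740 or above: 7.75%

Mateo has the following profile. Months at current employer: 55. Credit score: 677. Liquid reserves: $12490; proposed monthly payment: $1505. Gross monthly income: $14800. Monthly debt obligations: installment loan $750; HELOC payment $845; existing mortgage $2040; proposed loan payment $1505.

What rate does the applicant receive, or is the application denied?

Credit score 677 ≥ 622 (meets minimum)
Total monthly debts = (750 + 845 + 2,040 + 1,505) = 5,140. Debt-to-income = 5,140/14,800 = 34.7% — meets 38% limit
Employment 55 ≥ 12 months
Liquid reserves cover 12,490/1,505 = 8.3 months — ≥ 6 required
All requirements met. Score 677 falls in the 666–705 tier → 9.25%.

Approved at 9.25%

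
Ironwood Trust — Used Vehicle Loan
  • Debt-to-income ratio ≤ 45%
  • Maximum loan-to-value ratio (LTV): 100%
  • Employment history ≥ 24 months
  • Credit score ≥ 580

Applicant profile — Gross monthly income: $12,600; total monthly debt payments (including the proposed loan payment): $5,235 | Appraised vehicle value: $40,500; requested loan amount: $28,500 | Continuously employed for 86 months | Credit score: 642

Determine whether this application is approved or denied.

DTI: 5,235 ÷ 12,600 = 41.5%, within the 45% cap
Loan-to-value = 28,500/40,500 = 70.4% — pass (100% max)
Employment 86 ≥ 24 months
Credit score 642 ≥ 580 (meets)
All criteria satisfied.

Approved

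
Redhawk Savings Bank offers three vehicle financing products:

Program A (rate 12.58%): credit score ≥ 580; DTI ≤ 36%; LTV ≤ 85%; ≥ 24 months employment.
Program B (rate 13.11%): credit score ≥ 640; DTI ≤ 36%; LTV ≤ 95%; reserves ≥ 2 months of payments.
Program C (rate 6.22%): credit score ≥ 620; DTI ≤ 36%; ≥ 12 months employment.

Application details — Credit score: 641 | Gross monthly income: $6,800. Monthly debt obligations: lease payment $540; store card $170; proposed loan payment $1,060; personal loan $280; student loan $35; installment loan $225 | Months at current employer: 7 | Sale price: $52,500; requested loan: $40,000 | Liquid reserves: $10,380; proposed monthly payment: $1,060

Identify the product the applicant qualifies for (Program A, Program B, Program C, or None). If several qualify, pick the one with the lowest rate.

Program B

Total debts = (540 + 170 + 1,060 + 280 + 35 + 225) = 2,310; DTI = 2,310/6,800 = 34%.
LTV = 40,000/52,500 = 76.2%.
Reserves = 10,380/1,060 = 9.8 months.
Program A: score 641 ≥ 580; DTI 34% ≤ 36%; LTV 76.2% ≤ 85%; employment 7 < 24 mo → does not qualify.
Program B: score 641 ≥ 640; DTI 34% ≤ 36%; LTV 76.2% ≤ 95%; reserves 9.8 ≥ 2 mo → qualifies.
Program C: score 641 ≥ 620; DTI 34% ≤ 36%; employment 7 < 12 mo → does not qualify.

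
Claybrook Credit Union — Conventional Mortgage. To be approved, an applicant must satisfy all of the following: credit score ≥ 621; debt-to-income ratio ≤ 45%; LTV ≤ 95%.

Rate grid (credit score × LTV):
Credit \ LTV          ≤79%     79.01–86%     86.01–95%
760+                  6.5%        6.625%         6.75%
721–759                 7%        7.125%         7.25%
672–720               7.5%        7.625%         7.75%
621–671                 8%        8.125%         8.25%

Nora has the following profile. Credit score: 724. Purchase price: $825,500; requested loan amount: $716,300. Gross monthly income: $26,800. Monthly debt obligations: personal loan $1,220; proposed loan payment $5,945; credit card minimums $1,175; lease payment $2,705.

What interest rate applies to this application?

7.25%

Credit score 724 ≥ 621; Total monthly debts = (1,220 + 5,945 + 1,175 + 2,705) = 11,045. DTI = 11,045/26,800 = 41.2% ≤ 45%
Loan-to-value = 716,300/825,500 = 86.8% — pass (95% max)
Credit 724 → row 721–759; LTV 86.8% → column 86.01–95%. Grid cell → 7.25%.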